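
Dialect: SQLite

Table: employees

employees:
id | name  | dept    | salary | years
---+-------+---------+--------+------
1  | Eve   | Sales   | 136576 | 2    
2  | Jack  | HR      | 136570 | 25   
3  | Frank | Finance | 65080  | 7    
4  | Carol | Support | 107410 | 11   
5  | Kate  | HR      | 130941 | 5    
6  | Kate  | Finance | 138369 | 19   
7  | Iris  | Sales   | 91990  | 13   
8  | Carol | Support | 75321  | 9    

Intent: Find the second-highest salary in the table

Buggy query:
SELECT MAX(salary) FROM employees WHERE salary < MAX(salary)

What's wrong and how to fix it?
Bug: MAX(salary) on the right of the comparison is an aggregate-in-WHERE error

Fix: Put the inner MAX in a scalar subquery

Corrected query:
SELECT MAX(salary) FROM employees WHERE salary < (SELECT MAX(salary) FROM employees)

Result:
MAX(salary)
-----------
136576     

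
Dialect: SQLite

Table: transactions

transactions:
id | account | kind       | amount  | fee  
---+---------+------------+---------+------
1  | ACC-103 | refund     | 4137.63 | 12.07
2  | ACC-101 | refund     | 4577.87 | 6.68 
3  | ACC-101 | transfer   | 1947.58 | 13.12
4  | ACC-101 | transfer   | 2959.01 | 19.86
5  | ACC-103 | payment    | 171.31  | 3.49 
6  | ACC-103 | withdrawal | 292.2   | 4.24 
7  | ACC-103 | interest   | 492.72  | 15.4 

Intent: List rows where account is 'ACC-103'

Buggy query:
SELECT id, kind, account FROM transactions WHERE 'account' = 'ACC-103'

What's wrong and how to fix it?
Bug: Single quotes denote string literals in SQL; the column name is being compared as a constant string

Fix: Remove the quotes around the column name (or use double quotes for an identifier)

Corrected query:
SELECT id, kind, account FROM transactions WHERE account = 'ACC-103'

Result:
id | kind       | account
---+------------+--------
1  | refund     | ACC-103
5  | payment    | ACC-103
6  | withdrawal | ACC-103
7  | interest   | ACC-103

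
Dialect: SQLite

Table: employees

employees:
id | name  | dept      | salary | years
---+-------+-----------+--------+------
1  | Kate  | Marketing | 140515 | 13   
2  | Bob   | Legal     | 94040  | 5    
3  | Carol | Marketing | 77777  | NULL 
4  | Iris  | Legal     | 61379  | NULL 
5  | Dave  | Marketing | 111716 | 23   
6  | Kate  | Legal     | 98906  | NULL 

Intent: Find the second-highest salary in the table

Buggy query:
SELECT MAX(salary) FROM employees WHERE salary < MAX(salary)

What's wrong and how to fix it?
Bug: The inner MAX is an aggregate inside WHERE, which is not allowed

Fix: Compute the overall MAX in a subquery, then take MAX of rows below it

Corrected query:
SELECT MAX(salary) FROM employees WHERE salary < (SELECT MAX(salary) FROM employees)

Result:
MAX(salary)
-----------
111716     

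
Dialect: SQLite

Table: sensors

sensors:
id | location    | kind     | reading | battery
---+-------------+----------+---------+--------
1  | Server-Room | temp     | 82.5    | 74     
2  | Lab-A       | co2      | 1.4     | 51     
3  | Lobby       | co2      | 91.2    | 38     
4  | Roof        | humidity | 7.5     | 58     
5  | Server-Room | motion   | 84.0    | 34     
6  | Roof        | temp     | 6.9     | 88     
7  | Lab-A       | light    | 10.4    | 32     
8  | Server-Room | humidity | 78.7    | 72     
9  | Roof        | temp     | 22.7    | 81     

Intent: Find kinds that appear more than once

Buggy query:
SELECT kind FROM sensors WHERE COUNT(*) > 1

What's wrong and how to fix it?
Bug: WHERE can't reference COUNT(*); aggregates are computed after WHERE

Fix: GROUP BY kind, then filter groups with HAVING COUNT(*) > 1

Corrected query:
SELECT kind FROM sensors GROUP BY kind HAVING COUNT(*) > 1

Result:
kind    
--------
co2     
humidity
temp    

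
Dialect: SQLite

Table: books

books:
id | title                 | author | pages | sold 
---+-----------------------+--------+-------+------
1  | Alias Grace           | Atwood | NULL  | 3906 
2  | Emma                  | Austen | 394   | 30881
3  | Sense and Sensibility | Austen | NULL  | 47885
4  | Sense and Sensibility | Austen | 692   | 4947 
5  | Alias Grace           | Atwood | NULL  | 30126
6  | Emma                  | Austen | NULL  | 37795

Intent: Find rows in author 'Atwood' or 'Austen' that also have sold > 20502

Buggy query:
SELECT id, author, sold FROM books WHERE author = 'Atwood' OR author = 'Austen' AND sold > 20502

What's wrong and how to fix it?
Bug: Without parentheses, AND is evaluated before OR, so the sold filter only applies to the 'Austen' branch

Fix: Group the OR with parentheses (or use IN), then AND the threshold

Corrected query:
SELECT id, author, sold FROM books WHERE (author = 'Atwood' OR author = 'Austen') AND sold > 20502

Result:
id | author | sold 
---+--------+------
2  | Austen | 30881
3  | Austen | 47885
5  | Atwood | 30126
6  | Austen | 37795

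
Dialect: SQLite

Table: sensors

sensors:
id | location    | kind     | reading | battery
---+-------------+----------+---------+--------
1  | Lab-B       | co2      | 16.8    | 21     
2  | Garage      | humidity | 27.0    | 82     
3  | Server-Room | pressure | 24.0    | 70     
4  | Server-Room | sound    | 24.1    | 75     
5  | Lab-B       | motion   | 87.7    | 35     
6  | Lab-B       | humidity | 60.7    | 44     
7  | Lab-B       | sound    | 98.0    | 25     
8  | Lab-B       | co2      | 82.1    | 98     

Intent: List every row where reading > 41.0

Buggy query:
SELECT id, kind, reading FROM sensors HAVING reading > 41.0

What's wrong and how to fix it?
Bug: This is a non-aggregate query (no GROUP BY, no aggregates), so in SQLite the HAVING clause is invalid here; a row-level condition belongs in WHERE

Fix: Use WHERE for row-level filtering

Corrected query:
SELECT id, kind, reading FROM sensors WHERE reading > 41.0

Result:
id | kind     | reading
---+----------+--------
5  | motion   | 87.7   
6  | humidity | 60.7   
7  | sound    | 98     
8  | co2      | 82.1   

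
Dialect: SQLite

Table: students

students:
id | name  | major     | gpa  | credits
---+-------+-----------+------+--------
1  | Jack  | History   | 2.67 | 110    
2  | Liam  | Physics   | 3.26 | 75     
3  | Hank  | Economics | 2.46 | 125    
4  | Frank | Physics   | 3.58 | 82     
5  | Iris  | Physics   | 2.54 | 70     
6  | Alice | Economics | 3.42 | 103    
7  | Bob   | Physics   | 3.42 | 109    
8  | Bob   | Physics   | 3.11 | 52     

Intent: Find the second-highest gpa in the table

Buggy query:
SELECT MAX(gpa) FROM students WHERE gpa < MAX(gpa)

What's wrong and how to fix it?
Bug: The inner MAX is an aggregate inside WHERE, which is not allowed

Fix: Put the inner MAX in a scalar subquery

Corrected query:
SELECT MAX(gpa) FROM students WHERE gpa < (SELECT MAX(gpa) FROM students)

Result:
MAX(gpa)
--------
3.42    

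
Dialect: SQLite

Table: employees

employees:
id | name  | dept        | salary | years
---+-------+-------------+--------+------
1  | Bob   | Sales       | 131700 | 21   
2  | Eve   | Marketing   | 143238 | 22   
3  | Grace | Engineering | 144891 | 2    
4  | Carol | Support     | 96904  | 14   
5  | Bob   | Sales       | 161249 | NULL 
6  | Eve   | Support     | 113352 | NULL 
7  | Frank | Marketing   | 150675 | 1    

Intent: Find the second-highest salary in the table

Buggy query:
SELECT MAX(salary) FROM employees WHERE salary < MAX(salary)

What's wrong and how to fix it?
Bug: MAX(salary) on the right of the comparison is an aggregate-in-WHERE error

Fix: Compute the overall MAX in a subquery, then take MAX of rows below it

Corrected query:
SELECT MAX(salary) FROM employees WHERE salary < (SELECT MAX(salary) FROM employees)

Result:
MAX(salary)
-----------
150675     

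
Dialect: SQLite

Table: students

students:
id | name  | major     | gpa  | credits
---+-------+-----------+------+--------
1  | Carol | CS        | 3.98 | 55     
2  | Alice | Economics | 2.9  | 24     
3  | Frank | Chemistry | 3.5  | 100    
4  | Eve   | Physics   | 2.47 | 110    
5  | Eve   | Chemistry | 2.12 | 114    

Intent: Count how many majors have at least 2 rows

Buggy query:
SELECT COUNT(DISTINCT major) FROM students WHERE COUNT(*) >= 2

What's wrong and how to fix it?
Bug: COUNT(*) cannot appear in WHERE; the per-group count doesn't exist yet

Fix: Group first with HAVING COUNT(*) >= 2, then COUNT the resulting groups

Corrected query:
SELECT COUNT(*) FROM (SELECT major FROM students GROUP BY major HAVING COUNT(*) >= 2)

Result:
COUNT(*)
--------
1       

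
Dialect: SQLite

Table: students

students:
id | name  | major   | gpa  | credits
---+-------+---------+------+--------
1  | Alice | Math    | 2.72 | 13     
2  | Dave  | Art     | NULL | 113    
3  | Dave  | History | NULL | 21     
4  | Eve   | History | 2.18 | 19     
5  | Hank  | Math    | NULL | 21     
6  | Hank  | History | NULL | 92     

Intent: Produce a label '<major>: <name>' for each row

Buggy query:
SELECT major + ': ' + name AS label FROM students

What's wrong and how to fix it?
Bug: '+' is numeric addition; on text columns SQLite converts them to 0 instead of concatenating

Fix: Replace + with || to concatenate text

Corrected query:
SELECT major || ': ' || name AS label FROM students

Result:
label        
-------------
Math: Alice  
Art: Dave    
History: Dave
History: Eve 
Math: Hank   
History: Hank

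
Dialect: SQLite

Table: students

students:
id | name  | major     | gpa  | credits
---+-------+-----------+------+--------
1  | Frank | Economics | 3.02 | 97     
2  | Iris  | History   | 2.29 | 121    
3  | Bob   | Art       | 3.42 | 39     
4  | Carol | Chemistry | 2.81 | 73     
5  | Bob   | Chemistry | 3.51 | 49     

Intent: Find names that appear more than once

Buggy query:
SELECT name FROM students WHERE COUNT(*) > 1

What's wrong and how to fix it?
Bug: COUNT(*) is an aggregate and cannot be used in WHERE

Fix: GROUP BY name, then filter groups with HAVING COUNT(*) > 1

Corrected query:
SELECT name FROM students GROUP BY name HAVING COUNT(*) > 1

Result:
name
----
Bob 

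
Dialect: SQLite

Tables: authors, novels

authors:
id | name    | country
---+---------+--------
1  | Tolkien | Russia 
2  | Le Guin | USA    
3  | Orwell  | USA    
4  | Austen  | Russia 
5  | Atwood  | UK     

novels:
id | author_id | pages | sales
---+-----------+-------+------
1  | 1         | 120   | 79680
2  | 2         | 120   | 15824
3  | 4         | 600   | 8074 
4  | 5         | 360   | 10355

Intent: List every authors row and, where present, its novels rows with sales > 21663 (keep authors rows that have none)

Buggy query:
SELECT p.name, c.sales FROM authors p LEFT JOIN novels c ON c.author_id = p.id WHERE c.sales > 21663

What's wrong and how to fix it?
Bug: A WHERE condition on the right-hand table after LEFT JOIN drops unmatched parents

Fix: Move the right-table condition into the ON clause so unmatched parents are kept

Corrected query:
SELECT p.name, c.sales FROM authors p LEFT JOIN novels c ON c.author_id = p.id AND c.sales > 21663

Result:
name    | sales
--------+------
Tolkien | 79680
Le Guin | NULL 
Orwell  | NULL 
Austen  | NULL 
Atwood  | NULL 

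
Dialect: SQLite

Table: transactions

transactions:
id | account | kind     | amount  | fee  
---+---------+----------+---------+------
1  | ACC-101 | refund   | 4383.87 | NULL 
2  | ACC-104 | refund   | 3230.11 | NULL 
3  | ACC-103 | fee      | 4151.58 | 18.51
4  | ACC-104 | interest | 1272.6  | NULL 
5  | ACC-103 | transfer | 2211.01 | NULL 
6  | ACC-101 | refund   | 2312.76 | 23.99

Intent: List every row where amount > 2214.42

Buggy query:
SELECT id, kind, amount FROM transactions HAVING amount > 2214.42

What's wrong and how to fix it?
Bug: This is a non-aggregate query (no GROUP BY, no aggregates), so in SQLite the HAVING clause is invalid here; a row-level condition belongs in WHERE

Fix: Use WHERE for row-level filtering

Corrected query:
SELECT id, kind, amount FROM transactions WHERE amount > 2214.42

Result:
id | kind   | amount 
---+--------+--------
1  | refund | 4383.87
2  | refund | 3230.11
3  | fee    | 4151.58
6  | refund | 2312.76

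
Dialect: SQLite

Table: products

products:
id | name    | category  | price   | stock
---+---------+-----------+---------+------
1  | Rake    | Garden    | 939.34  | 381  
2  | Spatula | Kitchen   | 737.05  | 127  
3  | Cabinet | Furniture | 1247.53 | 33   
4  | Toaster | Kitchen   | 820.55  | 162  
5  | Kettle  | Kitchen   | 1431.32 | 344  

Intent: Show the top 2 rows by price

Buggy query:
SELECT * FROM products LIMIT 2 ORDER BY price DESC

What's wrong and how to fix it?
Bug: ORDER BY cannot follow LIMIT; LIMIT is the final clause

Fix: Sort with ORDER BY, then apply LIMIT

Corrected query:
SELECT * FROM products ORDER BY price DESC LIMIT 2

Result:
id | name    | category  | price   | stock
---+---------+-----------+---------+------
5  | Kettle  | Kitchen   | 1431.32 | 344  
3  | Cabinet | Furniture | 1247.53 | 33   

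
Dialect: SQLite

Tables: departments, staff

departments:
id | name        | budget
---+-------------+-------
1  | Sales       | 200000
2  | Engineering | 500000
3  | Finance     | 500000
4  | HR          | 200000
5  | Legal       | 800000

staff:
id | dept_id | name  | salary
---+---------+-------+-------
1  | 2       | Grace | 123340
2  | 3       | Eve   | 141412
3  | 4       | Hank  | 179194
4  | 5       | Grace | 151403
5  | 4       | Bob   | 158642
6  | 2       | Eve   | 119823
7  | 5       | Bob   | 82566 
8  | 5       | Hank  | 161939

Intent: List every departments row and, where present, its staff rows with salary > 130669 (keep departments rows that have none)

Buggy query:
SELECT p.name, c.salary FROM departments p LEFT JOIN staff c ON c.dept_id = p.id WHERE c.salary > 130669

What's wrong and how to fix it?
Bug: A WHERE condition on the right-hand table after LEFT JOIN drops unmatched parents

Fix: Move the right-table condition into the ON clause so unmatched parents are kept

Corrected query:
SELECT p.name, c.salary FROM departments p LEFT JOIN staff c ON c.dept_id = p.id AND c.salary > 130669

Result:
name        | salary
------------+-------
Sales       | NULL  
Engineering | NULL  
Finance     | 141412
HR          | 158642
HR          | 179194
Legal       | 151403
Legal       | 161939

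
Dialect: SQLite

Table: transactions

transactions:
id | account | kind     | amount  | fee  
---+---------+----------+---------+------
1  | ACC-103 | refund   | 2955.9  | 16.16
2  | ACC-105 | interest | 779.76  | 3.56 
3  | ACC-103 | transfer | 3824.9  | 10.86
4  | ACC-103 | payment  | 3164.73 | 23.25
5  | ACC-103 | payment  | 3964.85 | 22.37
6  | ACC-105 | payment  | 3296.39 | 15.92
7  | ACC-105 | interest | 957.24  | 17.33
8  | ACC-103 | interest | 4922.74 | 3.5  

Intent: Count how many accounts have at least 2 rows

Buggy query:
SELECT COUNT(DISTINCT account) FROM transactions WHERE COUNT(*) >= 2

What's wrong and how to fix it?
Bug: COUNT(*) cannot appear in WHERE; the per-group count doesn't exist yet

Fix: Group first with HAVING COUNT(*) >= 2, then COUNT the resulting groups

Corrected query:
SELECT COUNT(*) FROM (SELECT account FROM transactions GROUP BY account HAVING COUNT(*) >= 2)

Result:
COUNT(*)
--------
2       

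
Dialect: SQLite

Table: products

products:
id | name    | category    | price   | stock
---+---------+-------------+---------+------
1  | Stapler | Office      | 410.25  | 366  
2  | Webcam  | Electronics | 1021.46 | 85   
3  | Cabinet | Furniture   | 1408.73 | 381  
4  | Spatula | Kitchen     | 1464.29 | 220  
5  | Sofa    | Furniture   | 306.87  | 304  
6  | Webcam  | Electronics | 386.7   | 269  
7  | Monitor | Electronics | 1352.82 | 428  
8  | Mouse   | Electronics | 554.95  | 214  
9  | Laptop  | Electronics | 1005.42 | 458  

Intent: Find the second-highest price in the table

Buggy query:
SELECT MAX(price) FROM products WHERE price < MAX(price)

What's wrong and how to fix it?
Bug: The inner MAX is an aggregate inside WHERE, which is not allowed

Fix: Put the inner MAX in a scalar subquery

Corrected query:
SELECT MAX(price) FROM products WHERE price < (SELECT MAX(price) FROM products)

Result:
MAX(price)
----------
1408.73   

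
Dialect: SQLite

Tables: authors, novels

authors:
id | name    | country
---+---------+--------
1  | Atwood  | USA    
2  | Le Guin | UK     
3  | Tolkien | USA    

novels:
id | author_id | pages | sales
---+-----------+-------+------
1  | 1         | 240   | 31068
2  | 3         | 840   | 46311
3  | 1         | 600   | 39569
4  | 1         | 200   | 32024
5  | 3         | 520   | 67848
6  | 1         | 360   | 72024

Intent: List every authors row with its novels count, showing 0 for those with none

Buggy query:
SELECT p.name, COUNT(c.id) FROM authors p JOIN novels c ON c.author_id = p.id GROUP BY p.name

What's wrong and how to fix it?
Bug: INNER JOIN drops authors rows that have no matching novels rows

Fix: Use LEFT JOIN so parents without children still appear (COUNT(c.id) gives 0)

Corrected query:
SELECT p.name, COUNT(c.id) FROM authors p LEFT JOIN novels c ON c.author_id = p.id GROUP BY p.name

Result:
name    | COUNT(c.id)
--------+------------
Atwood  | 4          
Le Guin | 0          
Tolkien | 2          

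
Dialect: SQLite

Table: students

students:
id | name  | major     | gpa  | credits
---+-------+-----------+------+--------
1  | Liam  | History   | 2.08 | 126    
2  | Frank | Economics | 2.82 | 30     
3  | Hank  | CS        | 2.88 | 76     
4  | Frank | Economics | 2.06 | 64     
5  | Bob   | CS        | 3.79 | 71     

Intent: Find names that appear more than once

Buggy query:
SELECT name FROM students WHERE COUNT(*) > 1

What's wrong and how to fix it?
Bug: WHERE can't reference COUNT(*); aggregates are computed after WHERE

Fix: GROUP BY name, then filter groups with HAVING COUNT(*) > 1

Corrected query:
SELECT name FROM students GROUP BY name HAVING COUNT(*) > 1

Result:
name 
-----
Frank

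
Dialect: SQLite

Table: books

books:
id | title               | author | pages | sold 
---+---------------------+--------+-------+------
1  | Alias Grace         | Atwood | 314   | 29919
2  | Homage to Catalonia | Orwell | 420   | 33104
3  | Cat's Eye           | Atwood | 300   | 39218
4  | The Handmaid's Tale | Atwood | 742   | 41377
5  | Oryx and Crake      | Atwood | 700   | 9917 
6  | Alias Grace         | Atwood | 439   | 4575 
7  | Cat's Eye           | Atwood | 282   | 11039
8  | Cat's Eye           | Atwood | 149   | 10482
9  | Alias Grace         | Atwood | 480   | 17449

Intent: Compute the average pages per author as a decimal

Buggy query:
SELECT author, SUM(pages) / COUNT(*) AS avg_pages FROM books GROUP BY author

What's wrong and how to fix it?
Bug: SUM(pages) and COUNT(*) are both integers; the division truncates the fractional part

Fix: Multiply by 1.0 (or CAST to REAL) to force floating-point division

Corrected query:
SELECT author, SUM(pages) * 1.0 / COUNT(*) AS avg_pages FROM books GROUP BY author

Result:
author | avg_pages
-------+----------
Atwood | 425.75   
Orwell | 420      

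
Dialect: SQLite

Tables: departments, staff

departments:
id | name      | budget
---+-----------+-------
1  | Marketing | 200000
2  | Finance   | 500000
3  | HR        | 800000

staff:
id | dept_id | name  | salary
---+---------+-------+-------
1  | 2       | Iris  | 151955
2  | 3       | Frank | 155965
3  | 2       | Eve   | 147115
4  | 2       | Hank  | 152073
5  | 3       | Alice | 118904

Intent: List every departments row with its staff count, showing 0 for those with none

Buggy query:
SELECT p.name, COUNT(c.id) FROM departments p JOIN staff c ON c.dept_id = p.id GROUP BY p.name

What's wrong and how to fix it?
Bug: An inner join excludes parents with zero children

Fix: Use LEFT JOIN so parents without children still appear (COUNT(c.id) gives 0)

Corrected query:
SELECT p.name, COUNT(c.id) FROM departments p LEFT JOIN staff c ON c.dept_id = p.id GROUP BY p.name

Result:
name      | COUNT(c.id)
----------+------------
Finance   | 3          
HR        | 2          
Marketing | 0          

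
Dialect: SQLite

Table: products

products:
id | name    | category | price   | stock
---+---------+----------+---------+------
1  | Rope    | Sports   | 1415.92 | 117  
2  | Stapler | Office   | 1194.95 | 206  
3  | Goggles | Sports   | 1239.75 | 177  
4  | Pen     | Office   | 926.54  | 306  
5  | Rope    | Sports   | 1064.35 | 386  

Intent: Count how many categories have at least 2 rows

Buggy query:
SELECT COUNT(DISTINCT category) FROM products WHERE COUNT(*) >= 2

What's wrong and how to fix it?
Bug: COUNT(*) cannot appear in WHERE; the per-group count doesn't exist yet

Fix: Group first with HAVING COUNT(*) >= 2, then COUNT the resulting groups

Corrected query:
SELECT COUNT(*) FROM (SELECT category FROM products GROUP BY category HAVING COUNT(*) >= 2)

Result:
COUNT(*)
--------
2       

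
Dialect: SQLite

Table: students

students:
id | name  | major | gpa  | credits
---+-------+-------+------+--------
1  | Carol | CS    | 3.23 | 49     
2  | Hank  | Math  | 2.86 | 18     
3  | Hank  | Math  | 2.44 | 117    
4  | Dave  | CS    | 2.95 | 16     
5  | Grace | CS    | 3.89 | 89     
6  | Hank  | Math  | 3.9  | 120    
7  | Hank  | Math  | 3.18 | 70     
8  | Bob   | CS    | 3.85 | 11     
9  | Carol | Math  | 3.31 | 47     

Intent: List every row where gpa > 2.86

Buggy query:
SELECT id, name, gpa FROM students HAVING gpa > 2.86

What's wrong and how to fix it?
Bug: HAVING filters the output of aggregation, but this query has no GROUP BY and no aggregate functions, so SQLite rejects it (HAVING clause on a non-aggregate query); the condition here is per row

Fix: Use WHERE for row-level filtering

Corrected query:
SELECT id, name, gpa FROM students WHERE gpa > 2.86

Result:
id | name  | gpa 
---+-------+-----
1  | Carol | 3.23
4  | Dave  | 2.95
5  | Grace | 3.89
6  | Hank  | 3.9 
7  | Hank  | 3.18
8  | Bob   | 3.85
9  | Carol | 3.31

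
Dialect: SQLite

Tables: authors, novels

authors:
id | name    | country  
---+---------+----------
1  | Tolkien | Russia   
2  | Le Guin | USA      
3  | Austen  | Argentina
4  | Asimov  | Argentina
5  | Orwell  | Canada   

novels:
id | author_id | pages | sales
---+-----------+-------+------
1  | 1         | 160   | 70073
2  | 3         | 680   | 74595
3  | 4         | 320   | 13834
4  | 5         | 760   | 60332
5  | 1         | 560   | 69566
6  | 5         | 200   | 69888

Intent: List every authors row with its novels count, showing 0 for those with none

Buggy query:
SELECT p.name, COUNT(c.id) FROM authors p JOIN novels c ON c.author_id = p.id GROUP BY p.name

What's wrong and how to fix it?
Bug: INNER JOIN drops authors rows that have no matching novels rows

Fix: Use LEFT JOIN so parents without children still appear (COUNT(c.id) gives 0)

Corrected query:
SELECT p.name, COUNT(c.id) FROM authors p LEFT JOIN novels c ON c.author_id = p.id GROUP BY p.name

Result:
name    | COUNT(c.id)
--------+------------
Asimov  | 1          
Austen  | 1          
Le Guin | 0          
Orwell  | 2          
Tolkien | 2          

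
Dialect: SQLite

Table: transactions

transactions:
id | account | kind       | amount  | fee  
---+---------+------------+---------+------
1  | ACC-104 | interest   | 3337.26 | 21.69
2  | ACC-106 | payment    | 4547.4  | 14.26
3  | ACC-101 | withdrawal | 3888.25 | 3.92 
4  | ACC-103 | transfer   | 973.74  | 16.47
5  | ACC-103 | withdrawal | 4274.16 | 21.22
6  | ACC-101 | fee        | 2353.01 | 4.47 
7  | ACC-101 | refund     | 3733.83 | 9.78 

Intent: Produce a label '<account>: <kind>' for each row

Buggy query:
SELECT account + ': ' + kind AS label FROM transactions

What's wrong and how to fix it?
Bug: SQLite uses || for string concatenation; + coerces text to numbers (yielding 0)

Fix: Replace + with || to concatenate text

Corrected query:
SELECT account || ': ' || kind AS label FROM transactions

Result:
label              
-------------------
ACC-104: interest  
ACC-106: payment   
ACC-101: withdrawal
ACC-103: transfer  
ACC-103: withdrawal
ACC-101: fee       
ACC-101: refund    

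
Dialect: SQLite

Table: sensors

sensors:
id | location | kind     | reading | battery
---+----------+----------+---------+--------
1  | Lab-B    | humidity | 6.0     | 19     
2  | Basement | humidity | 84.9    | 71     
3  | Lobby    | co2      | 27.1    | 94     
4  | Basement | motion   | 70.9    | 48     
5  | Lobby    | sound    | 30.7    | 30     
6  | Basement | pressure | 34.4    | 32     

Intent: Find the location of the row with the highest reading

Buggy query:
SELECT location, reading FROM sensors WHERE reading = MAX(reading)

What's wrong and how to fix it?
Bug: WHERE is evaluated per row; an aggregate over the whole table isn't defined there

Fix: Wrap MAX in a scalar subquery so WHERE compares against a single value

Corrected query:
SELECT location, reading FROM sensors WHERE reading = (SELECT MAX(reading) FROM sensors)

Result:
location | reading
---------+--------
Basement | 84.9   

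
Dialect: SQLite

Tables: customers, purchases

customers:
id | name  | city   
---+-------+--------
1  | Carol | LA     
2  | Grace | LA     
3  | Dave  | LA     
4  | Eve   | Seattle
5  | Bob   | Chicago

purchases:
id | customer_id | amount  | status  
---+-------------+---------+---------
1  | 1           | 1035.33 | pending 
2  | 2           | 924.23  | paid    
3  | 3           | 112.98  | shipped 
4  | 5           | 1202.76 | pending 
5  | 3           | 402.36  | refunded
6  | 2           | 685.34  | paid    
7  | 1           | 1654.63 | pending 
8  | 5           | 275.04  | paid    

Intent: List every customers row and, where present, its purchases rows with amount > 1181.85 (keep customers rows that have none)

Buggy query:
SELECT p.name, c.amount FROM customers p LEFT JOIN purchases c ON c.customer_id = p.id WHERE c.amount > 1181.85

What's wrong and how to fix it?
Bug: Filtering c.amount in WHERE discards the NULL rows produced by LEFT JOIN, turning it into an inner join

Fix: Put 'c.amount > 1181.85' in the JOIN's ON clause instead of WHERE

Corrected query:
SELECT p.name, c.amount FROM customers p LEFT JOIN purchases c ON c.customer_id = p.id AND c.amount > 1181.85

Result:
name  | amount 
------+--------
Carol | 1654.63
Grace | NULL   
Dave  | NULL   
Eve   | NULL   
Bob   | 1202.76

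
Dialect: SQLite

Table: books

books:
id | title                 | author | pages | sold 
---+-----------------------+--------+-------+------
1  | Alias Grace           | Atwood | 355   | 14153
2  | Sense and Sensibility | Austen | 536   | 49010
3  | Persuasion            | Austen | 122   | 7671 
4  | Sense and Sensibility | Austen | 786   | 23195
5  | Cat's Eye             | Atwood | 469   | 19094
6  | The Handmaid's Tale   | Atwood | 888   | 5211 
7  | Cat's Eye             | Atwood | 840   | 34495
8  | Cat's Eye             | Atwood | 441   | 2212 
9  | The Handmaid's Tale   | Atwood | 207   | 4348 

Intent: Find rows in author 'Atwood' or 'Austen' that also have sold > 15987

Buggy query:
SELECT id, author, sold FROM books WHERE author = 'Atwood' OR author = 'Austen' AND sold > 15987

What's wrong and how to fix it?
Bug: Without parentheses, AND is evaluated before OR, so the sold filter only applies to the 'Austen' branch

Fix: Group the OR with parentheses (or use IN), then AND the threshold

Corrected query:
SELECT id, author, sold FROM books WHERE (author = 'Atwood' OR author = 'Austen') AND sold > 15987

Result:
id | author | sold 
---+--------+------
2  | Austen | 49010
4  | Austen | 23195
5  | Atwood | 19094
7  | Atwood | 34495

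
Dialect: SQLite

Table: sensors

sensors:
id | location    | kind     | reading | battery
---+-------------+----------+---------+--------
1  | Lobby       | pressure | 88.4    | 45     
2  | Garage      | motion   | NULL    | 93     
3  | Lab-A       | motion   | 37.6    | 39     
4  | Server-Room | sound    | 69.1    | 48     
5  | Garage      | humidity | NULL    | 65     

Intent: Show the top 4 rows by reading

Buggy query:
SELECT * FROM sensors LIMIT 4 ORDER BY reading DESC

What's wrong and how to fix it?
Bug: LIMIT must come after ORDER BY

Fix: Swap the clauses: ORDER BY first, then LIMIT

Corrected query:
SELECT * FROM sensors ORDER BY reading DESC LIMIT 4

Result:
id | location    | kind     | reading | battery
---+-------------+----------+---------+--------
1  | Lobby       | pressure | 88.4    | 45     
4  | Server-Room | sound    | 69.1    | 48     
3  | Lab-A       | motion   | 37.6    | 39     
2  | Garage      | motion   | NULL    | 93     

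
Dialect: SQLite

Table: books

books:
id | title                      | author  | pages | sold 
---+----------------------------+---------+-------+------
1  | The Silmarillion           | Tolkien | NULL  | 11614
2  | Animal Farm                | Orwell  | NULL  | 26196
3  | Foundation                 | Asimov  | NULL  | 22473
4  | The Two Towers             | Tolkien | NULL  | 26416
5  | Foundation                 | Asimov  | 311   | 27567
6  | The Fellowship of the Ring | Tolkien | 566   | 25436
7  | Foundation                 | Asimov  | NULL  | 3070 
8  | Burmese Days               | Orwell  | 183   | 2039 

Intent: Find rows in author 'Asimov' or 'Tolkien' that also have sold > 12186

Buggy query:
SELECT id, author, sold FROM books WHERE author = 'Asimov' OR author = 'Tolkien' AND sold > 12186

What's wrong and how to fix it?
Bug: Without parentheses, AND is evaluated before OR, so the sold filter only applies to the 'Tolkien' branch

Fix: Add parentheses around the OR so the AND applies to both alternatives

Corrected query:
SELECT id, author, sold FROM books WHERE (author = 'Asimov' OR author = 'Tolkien') AND sold > 12186

Result:
id | author  | sold 
---+---------+------
3  | Asimov  | 22473
4  | Tolkien | 26416
5  | Asimov  | 27567
6  | Tolkien | 25436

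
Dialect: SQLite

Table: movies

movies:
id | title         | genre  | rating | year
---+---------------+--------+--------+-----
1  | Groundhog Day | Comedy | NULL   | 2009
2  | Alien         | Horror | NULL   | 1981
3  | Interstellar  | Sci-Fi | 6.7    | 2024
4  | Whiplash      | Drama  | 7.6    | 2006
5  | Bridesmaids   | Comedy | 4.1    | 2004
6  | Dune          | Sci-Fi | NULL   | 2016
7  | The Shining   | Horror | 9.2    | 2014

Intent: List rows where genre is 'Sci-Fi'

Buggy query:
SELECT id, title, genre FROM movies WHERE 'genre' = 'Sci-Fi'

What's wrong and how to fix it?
Bug: Single quotes denote string literals in SQL; the column name is being compared as a constant string

Fix: Remove the quotes around the column name (or use double quotes for an identifier)

Corrected query:
SELECT id, title, genre FROM movies WHERE genre = 'Sci-Fi'

Result:
id | title        | genre 
---+--------------+-------
3  | Interstellar | Sci-Fi
6  | Dune         | Sci-Fi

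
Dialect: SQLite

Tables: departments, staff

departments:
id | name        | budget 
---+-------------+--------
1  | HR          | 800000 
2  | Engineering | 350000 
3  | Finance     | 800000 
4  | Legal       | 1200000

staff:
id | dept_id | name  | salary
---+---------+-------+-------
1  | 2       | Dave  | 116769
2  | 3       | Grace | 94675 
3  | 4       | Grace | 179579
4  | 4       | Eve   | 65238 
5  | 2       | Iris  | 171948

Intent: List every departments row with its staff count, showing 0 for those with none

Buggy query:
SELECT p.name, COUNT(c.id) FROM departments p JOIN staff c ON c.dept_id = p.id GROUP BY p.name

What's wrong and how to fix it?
Bug: An inner join excludes parents with zero children

Fix: Switch to LEFT JOIN to retain unmatched parent rows

Corrected query:
SELECT p.name, COUNT(c.id) FROM departments p LEFT JOIN staff c ON c.dept_id = p.id GROUP BY p.name

Result:
name        | COUNT(c.id)
------------+------------
Engineering | 2          
Finance     | 1          
HR          | 0          
Legal       | 2          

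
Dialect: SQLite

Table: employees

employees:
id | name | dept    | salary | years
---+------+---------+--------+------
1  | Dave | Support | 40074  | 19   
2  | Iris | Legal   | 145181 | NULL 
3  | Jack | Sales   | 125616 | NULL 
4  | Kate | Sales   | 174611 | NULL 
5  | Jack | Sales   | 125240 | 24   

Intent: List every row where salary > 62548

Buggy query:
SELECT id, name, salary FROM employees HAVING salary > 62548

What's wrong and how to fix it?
Bug: HAVING filters the output of aggregation, but this query has no GROUP BY and no aggregate functions, so SQLite rejects it (HAVING clause on a non-aggregate query); the condition here is per row

Fix: Use WHERE for row-level filtering

Corrected query:
SELECT id, name, salary FROM employees WHERE salary > 62548

Result:
id | name | salary
---+------+-------
2  | Iris | 145181
3  | Jack | 125616
4  | Kate | 174611
5  | Jack | 125240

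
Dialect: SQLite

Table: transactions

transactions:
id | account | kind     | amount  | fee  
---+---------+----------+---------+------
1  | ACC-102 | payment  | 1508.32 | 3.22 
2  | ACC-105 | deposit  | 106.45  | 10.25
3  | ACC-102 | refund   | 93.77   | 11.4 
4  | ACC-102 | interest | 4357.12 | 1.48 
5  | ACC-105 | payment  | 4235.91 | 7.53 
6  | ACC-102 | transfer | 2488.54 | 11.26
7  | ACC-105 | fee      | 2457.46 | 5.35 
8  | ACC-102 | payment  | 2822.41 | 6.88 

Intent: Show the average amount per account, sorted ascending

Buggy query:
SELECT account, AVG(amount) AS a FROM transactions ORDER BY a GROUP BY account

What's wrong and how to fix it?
Bug: ORDER BY appears before GROUP BY; SQL clause order requires GROUP BY first

Fix: Reorder: SELECT … FROM … GROUP BY … ORDER BY …

Corrected query:
SELECT account, AVG(amount) AS a FROM transactions GROUP BY account ORDER BY a

Result:
account | a          
--------+------------
ACC-102 | 2254.032   
ACC-105 | 2266.606667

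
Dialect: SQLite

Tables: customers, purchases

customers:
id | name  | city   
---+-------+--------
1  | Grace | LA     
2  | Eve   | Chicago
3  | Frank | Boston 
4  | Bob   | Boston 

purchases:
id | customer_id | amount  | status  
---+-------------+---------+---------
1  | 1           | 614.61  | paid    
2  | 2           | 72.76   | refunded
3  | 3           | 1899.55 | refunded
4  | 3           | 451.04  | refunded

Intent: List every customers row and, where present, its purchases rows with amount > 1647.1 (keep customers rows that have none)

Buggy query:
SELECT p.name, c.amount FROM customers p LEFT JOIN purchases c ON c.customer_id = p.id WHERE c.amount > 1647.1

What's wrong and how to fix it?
Bug: Filtering c.amount in WHERE discards the NULL rows produced by LEFT JOIN, turning it into an inner join

Fix: Put 'c.amount > 1647.1' in the JOIN's ON clause instead of WHERE

Corrected query:
SELECT p.name, c.amount FROM customers p LEFT JOIN purchases c ON c.customer_id = p.id AND c.amount > 1647.1

Result:
name  | amount 
------+--------
Grace | NULL   
Eve   | NULL   
Frank | 1899.55
Bob   | NULL   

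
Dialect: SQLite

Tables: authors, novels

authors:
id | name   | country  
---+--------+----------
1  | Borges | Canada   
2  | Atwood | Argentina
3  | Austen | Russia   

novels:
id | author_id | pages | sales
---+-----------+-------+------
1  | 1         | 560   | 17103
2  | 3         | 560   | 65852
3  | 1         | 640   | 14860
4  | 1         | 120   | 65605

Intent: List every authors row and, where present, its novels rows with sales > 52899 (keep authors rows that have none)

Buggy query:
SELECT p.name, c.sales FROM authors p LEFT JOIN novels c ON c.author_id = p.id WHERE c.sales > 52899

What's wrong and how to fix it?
Bug: Filtering c.sales in WHERE discards the NULL rows produced by LEFT JOIN, turning it into an inner join

Fix: Put 'c.sales > 52899' in the JOIN's ON clause instead of WHERE

Corrected query:
SELECT p.name, c.sales FROM authors p LEFT JOIN novels c ON c.author_id = p.id AND c.sales > 52899

Result:
name   | sales
-------+------
Borges | 65605
Atwood | NULL 
Austen | 65852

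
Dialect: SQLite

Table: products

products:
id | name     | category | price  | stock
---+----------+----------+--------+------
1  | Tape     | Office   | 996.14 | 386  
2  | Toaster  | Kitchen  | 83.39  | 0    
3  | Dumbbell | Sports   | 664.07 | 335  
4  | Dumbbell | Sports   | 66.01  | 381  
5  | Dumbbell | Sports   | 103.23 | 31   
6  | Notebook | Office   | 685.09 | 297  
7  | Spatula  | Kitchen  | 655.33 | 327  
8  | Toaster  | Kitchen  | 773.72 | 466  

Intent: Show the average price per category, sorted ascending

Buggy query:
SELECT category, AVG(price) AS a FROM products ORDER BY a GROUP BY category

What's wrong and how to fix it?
Bug: ORDER BY appears before GROUP BY; SQL clause order requires GROUP BY first

Fix: Reorder: SELECT … FROM … GROUP BY … ORDER BY …

Corrected query:
SELECT category, AVG(price) AS a FROM products GROUP BY category ORDER BY a

Result:
category | a         
---------+-----------
Sports   | 277.77    
Kitchen  | 504.146667
Office   | 840.615   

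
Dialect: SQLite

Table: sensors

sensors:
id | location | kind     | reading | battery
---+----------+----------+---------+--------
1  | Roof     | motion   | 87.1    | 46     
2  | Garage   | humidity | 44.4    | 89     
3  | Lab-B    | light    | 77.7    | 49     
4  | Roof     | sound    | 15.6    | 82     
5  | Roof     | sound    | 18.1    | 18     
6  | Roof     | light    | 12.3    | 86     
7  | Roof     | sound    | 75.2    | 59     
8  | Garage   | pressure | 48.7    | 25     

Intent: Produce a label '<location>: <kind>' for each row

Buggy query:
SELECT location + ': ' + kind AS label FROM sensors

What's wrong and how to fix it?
Bug: SQLite uses || for string concatenation; + coerces text to numbers (yielding 0)

Fix: Use the || operator for string concatenation

Corrected query:
SELECT location || ': ' || kind AS label FROM sensors

Result:
label           
----------------
Roof: motion    
Garage: humidity
Lab-B: light    
Roof: sound     
Roof: sound     
Roof: light     
Roof: sound     
Garage: pressure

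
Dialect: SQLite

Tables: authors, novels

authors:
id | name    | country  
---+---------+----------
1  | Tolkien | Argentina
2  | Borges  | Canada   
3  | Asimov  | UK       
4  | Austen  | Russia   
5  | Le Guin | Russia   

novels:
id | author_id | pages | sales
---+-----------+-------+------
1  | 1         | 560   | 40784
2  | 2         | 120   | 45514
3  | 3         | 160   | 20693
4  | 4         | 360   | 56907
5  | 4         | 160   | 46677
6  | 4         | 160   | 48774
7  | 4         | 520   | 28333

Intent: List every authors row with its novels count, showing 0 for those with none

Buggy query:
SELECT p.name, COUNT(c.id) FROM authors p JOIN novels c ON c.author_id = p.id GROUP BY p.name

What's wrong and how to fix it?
Bug: INNER JOIN drops authors rows that have no matching novels rows

Fix: Use LEFT JOIN so parents without children still appear (COUNT(c.id) gives 0)

Corrected query:
SELECT p.name, COUNT(c.id) FROM authors p LEFT JOIN novels c ON c.author_id = p.id GROUP BY p.name

Result:
name    | COUNT(c.id)
--------+------------
Asimov  | 1          
Austen  | 4          
Borges  | 1          
Le Guin | 0          
Tolkien | 1          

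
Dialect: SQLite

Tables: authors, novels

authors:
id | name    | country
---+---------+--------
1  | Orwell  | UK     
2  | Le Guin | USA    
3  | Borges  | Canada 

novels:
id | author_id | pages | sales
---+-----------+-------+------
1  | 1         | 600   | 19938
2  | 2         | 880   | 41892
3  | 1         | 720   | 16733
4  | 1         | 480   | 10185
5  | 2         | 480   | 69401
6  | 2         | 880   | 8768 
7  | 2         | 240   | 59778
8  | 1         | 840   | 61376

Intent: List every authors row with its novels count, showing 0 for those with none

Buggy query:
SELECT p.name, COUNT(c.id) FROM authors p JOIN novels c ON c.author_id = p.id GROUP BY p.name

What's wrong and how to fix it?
Bug: INNER JOIN drops authors rows that have no matching novels rows

Fix: Use LEFT JOIN so parents without children still appear (COUNT(c.id) gives 0)

Corrected query:
SELECT p.name, COUNT(c.id) FROM authors p LEFT JOIN novels c ON c.author_id = p.id GROUP BY p.name

Result:
name    | COUNT(c.id)
--------+------------
Borges  | 0          
Le Guin | 4          
Orwell  | 4          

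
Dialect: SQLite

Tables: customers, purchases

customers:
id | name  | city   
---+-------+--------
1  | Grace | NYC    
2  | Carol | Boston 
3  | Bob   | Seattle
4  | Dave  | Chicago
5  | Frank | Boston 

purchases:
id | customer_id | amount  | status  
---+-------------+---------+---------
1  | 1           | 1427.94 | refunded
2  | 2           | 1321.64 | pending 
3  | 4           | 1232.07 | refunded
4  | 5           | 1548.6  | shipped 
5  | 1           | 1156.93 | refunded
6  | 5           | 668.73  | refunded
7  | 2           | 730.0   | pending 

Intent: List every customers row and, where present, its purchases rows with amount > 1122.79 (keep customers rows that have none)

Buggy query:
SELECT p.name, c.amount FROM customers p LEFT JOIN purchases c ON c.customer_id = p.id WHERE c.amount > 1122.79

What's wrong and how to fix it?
Bug: Filtering c.amount in WHERE discards the NULL rows produced by LEFT JOIN, turning it into an inner join

Fix: Put 'c.amount > 1122.79' in the JOIN's ON clause instead of WHERE

Corrected query:
SELECT p.name, c.amount FROM customers p LEFT JOIN purchases c ON c.customer_id = p.id AND c.amount > 1122.79

Result:
name  | amount 
------+--------
Grace | 1156.93
Grace | 1427.94
Carol | 1321.64
Bob   | NULL   
Dave  | 1232.07
Frank | 1548.6 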